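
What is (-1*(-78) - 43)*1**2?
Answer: 35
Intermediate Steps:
(-1*(-78) - 43)*1**2 = (78 - 43)*1 = 35*1 = 35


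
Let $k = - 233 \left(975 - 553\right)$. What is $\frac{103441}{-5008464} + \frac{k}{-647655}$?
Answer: $\frac{141822716803}{1081252250640} \approx 0.13117$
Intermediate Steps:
$k = -98326$ ($k = \left(-233\right) 422 = -98326$)
$\frac{103441}{-5008464} + \frac{k}{-647655} = \frac{103441}{-5008464} - \frac{98326}{-647655} = 103441 \left(- \frac{1}{5008464}\right) - - \frac{98326}{647655} = - \frac{103441}{5008464} + \frac{98326}{647655} = \frac{141822716803}{1081252250640}$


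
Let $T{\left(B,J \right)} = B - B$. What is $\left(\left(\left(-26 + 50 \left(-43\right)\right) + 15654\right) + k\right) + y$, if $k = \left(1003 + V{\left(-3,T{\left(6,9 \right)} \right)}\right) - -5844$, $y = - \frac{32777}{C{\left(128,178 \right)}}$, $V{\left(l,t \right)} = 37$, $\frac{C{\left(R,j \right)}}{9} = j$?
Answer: $\frac{32587147}{1602} \approx 20342.0$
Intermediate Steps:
$C{\left(R,j \right)} = 9 j$
$T{\left(B,J \right)} = 0$
$y = - \frac{32777}{1602}$ ($y = - \frac{32777}{9 \cdot 178} = - \frac{32777}{1602} \approx -20.46$)
$k = 6884$ ($k = \left(1003 + 37\right) - -5844 = 1040 + 5844 = 6884$)
$\left(\left(\left(-26 + 50 \left(-43\right)\right) + 15654\right) + k\right) + y = \left(\left(\left(-26 + 50 \left(-43\right)\right) + 15654\right) + 6884\right) - \frac{32777}{1602} = \left(\left(\left(-26 - 2150\right) + 15654\right) + 6884\right) - \frac{32777}{1602} = \left(\left(-2176 + 15654\right) + 6884\right) - \frac{32777}{1602} = \left(13478 + 6884\right) - \frac{32777}{1602} = 20362 - \frac{32777}{1602} = \frac{32587147}{1602}$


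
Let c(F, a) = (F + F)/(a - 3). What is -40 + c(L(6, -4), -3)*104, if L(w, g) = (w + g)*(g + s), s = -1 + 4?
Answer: 88/3 ≈ 29.333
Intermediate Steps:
s = 3
L(w, g) = (3 + g)*(g + w) (L(w, g) = (w + g)*(g + 3) = (g + w)*(3 + g) = (3 + g)*(g + w))
c(F, a) = 2*F/(-3 + a) (c(F, a) = (2*F)/(-3 + a) = 2*F/(-3 + a))
-40 + c(L(6, -4), -3)*104 = -40 + (2*((-4)**2 + 3*(-4) + 3*6 - 4*6)/(-3 - 3))*104 = -40 + (2*(16 - 12 + 18 - 24)/(-6))*104 = -40 + (2*(-2)*(-1/6))*104 = -40 + (2/3)*104 = -40 + 208/3 = 88/3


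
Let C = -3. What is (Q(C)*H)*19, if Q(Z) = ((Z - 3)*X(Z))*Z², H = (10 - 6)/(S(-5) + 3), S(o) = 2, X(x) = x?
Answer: 12312/5 ≈ 2462.4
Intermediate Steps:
H = ⅘ (H = (10 - 6)/(2 + 3) = 4/5 = 4*(⅕) = ⅘ ≈ 0.80000)
Q(Z) = Z³*(-3 + Z) (Q(Z) = ((Z - 3)*Z)*Z² = ((-3 + Z)*Z)*Z² = (Z*(-3 + Z))*Z² = Z³*(-3 + Z))
(Q(C)*H)*19 = (((-3)³*(-3 - 3))*(⅘))*19 = (-27*(-6)*(⅘))*19 = (162*(⅘))*19 = (648/5)*19 = 12312/5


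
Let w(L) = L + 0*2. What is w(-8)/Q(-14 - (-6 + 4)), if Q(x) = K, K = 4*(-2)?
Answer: 1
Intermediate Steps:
K = -8
Q(x) = -8
w(L) = L (w(L) = L + 0 = L)
w(-8)/Q(-14 - (-6 + 4)) = -8/(-8) = -8*(-⅛) = 1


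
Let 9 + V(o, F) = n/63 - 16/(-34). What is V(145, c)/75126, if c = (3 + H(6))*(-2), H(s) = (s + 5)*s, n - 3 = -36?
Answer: -1616/13409991 ≈ -0.00012051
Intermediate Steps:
n = -33 (n = 3 - 36 = -33)
H(s) = s*(5 + s) (H(s) = (5 + s)*s = s*(5 + s))
c = -138 (c = (3 + 6*(5 + 6))*(-2) = (3 + 6*11)*(-2) = (3 + 66)*(-2) = 69*(-2) = -138)
V(o, F) = -3232/357 (V(o, F) = -9 + (-33/63 - 16/(-34)) = -9 + (-33*1/63 - 16*(-1/34)) = -9 + (-11/21 + 8/17) = -9 - 19/357 = -3232/357)
V(145, c)/75126 = -3232/357/75126 = -3232/357*1/75126 = -1616/13409991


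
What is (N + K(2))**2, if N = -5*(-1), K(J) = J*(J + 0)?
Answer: 81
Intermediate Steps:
K(J) = J**2 (K(J) = J*J = J**2)
N = 5
(N + K(2))**2 = (5 + 2**2)**2 = (5 + 4)**2 = 9**2 = 81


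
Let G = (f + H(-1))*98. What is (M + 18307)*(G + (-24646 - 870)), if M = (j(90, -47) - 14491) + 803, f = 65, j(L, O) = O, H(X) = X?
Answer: -87983568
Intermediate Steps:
M = -13735 (M = (-47 - 14491) + 803 = -14538 + 803 = -13735)
G = 6272 (G = (65 - 1)*98 = 64*98 = 6272)
(M + 18307)*(G + (-24646 - 870)) = (-13735 + 18307)*(6272 + (-24646 - 870)) = 4572*(6272 - 25516) = 4572*(-19244) = -87983568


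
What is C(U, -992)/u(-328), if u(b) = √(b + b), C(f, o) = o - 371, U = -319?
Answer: 1363*I*√41/164 ≈ 53.216*I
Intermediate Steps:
C(f, o) = -371 + o
u(b) = √2*√b (u(b) = √(2*b) = √2*√b)
C(U, -992)/u(-328) = (-371 - 992)/((√2*√(-328))) = -1363*(-I*√41/164) = -(-1363)*I*√41/164 = 1363*I*√41/164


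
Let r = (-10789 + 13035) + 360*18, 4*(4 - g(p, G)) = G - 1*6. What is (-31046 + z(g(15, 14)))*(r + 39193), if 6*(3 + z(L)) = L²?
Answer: -1487805085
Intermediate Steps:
g(p, G) = 11/2 - G/4 (g(p, G) = 4 - (G - 1*6)/4 = 4 - (G - 6)/4 = 4 - (-6 + G)/4 = 4 + (3/2 - G/4) = 11/2 - G/4)
z(L) = -3 + L²/6
r = 8726 (r = 2246 + 6480 = 8726)
(-31046 + z(g(15, 14)))*(r + 39193) = (-31046 + (-3 + (11/2 - ¼*14)²/6))*(8726 + 39193) = (-31046 + (-3 + (11/2 - 7/2)²/6))*47919 = (-31046 + (-3 + (⅙)*2²))*47919 = (-31046 + (-3 + (⅙)*4))*47919 = (-31046 + (-3 + ⅔))*47919 = (-31046 - 7/3)*47919 = -93145/3*47919 = -1487805085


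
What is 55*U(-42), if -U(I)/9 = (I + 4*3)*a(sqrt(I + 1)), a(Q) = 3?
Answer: 44550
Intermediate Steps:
U(I) = -324 - 27*I (U(I) = -9*(I + 4*3)*3 = -9*(I + 12)*3 = -9*(12 + I)*3 = -9*(36 + 3*I) = -324 - 27*I)
55*U(-42) = 55*(-324 - 27*(-42)) = 55*(-324 + 1134) = 55*810 = 44550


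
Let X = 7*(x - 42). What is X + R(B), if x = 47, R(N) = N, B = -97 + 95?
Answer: 33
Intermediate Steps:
B = -2
X = 35 (X = 7*(47 - 42) = 7*5 = 35)
X + R(B) = 35 - 2 = 33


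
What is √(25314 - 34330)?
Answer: 14*I*√46 ≈ 94.953*I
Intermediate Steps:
√(25314 - 34330) = √(-9016) = 14*I*√46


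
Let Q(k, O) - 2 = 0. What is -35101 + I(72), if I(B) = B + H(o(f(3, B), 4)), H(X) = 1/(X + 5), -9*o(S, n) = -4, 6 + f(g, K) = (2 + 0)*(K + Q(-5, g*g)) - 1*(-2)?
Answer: -1716412/49 ≈ -35029.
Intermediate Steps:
Q(k, O) = 2 (Q(k, O) = 2 + 0 = 2)
f(g, K) = 2*K (f(g, K) = -6 + ((2 + 0)*(K + 2) - 1*(-2)) = -6 + (2*(2 + K) + 2) = -6 + ((4 + 2*K) + 2) = -6 + (6 + 2*K) = 2*K)
o(S, n) = 4/9 (o(S, n) = -⅑*(-4) = 4/9)
H(X) = 1/(5 + X)
I(B) = 9/49 + B (I(B) = B + 1/(5 + 4/9) = B + 1/(49/9) = B + 9/49 = 9/49 + B)
-35101 + I(72) = -35101 + (9/49 + 72) = -35101 + 3537/49 = -1716412/49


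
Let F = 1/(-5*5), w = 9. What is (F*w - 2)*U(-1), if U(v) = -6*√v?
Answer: 354*I/25 ≈ 14.16*I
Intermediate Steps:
F = -1/25 (F = 1/(-25) = -1/25 ≈ -0.040000)
(F*w - 2)*U(-1) = (-1/25*9 - 2)*(-6*I) = (-9/25 - 2)*(-6*I) = -(-354)*I/25 = 354*I/25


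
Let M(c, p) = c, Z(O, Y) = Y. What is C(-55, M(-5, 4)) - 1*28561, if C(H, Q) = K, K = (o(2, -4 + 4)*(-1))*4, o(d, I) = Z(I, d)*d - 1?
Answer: -28573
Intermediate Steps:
o(d, I) = -1 + d² (o(d, I) = d*d - 1 = d² - 1 = -1 + d²)
K = -12 (K = ((-1 + 2²)*(-1))*4 = ((-1 + 4)*(-1))*4 = (3*(-1))*4 = -3*4 = -12)
C(H, Q) = -12
C(-55, M(-5, 4)) - 1*28561 = -12 - 1*28561 = -12 - 28561 = -28573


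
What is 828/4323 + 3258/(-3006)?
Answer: -214729/240647 ≈ -0.89230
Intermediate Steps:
828/4323 + 3258/(-3006) = 828*(1/4323) + 3258*(-1/3006) = 276/1441 - 181/167 = -214729/240647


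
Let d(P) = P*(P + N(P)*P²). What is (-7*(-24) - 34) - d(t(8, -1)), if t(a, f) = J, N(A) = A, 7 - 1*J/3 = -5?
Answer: -1680778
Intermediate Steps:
J = 36 (J = 21 - 3*(-5) = 21 + 15 = 36)
t(a, f) = 36
d(P) = P*(P + P³) (d(P) = P*(P + P*P²) = P*(P + P³))
(-7*(-24) - 34) - d(t(8, -1)) = (-7*(-24) - 34) - (36² + 36⁴) = (168 - 34) - (1296 + 1679616) = 134 - 1*1680912 = 134 - 1680912 = -1680778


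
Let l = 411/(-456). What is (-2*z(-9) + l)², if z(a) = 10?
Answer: 10093329/23104 ≈ 436.87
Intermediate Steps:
l = -137/152 (l = 411*(-1/456) = -137/152 ≈ -0.90132)
(-2*z(-9) + l)² = (-2*10 - 137/152)² = (-20 - 137/152)² = (-3177/152)² = 10093329/23104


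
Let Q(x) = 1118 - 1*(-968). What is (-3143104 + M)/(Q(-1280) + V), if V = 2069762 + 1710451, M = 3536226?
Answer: 393122/3782299 ≈ 0.10394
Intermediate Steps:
Q(x) = 2086 (Q(x) = 1118 + 968 = 2086)
V = 3780213
(-3143104 + M)/(Q(-1280) + V) = (-3143104 + 3536226)/(2086 + 3780213) = 393122/3782299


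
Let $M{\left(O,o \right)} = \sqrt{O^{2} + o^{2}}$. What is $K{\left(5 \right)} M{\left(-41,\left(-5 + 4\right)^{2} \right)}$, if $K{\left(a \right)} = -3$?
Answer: $- 87 \sqrt{2} \approx -123.04$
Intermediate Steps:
$K{\left(5 \right)} M{\left(-41,\left(-5 + 4\right)^{2} \right)} = - 3 \sqrt{\left(-41\right)^{2} + \left(\left(-5 + 4\right)^{2}\right)^{2}} = - 3 \sqrt{1681 + \left(\left(-1\right)^{2}\right)^{2}} = - 3 \sqrt{1681 + 1^{2}} = - 3 \sqrt{1681 + 1} = - 3 \sqrt{1682} = - 3 \cdot 29 \sqrt{2} = - 87 \sqrt{2}$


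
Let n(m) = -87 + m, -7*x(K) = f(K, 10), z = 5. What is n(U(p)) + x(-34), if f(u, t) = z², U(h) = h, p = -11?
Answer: -711/7 ≈ -101.57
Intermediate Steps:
f(u, t) = 25 (f(u, t) = 5² = 25)
x(K) = -25/7 (x(K) = -⅐*25 = -25/7)
n(U(p)) + x(-34) = (-87 - 11) - 25/7 = -98 - 25/7 = -711/7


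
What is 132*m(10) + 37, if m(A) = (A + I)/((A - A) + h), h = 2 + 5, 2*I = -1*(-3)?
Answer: 1777/7 ≈ 253.86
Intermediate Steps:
I = 3/2 (I = (-1*(-3))/2 = (½)*3 = 3/2 ≈ 1.5000)
h = 7
m(A) = 3/14 + A/7 (m(A) = (A + 3/2)/((A - A) + 7) = (3/2 + A)/(0 + 7) = (3/2 + A)/7 = (3/2 + A)*(⅐) = 3/14 + A/7)
132*m(10) + 37 = 132*(3/14 + (⅐)*10) + 37 = 132*(3/14 + 10/7) + 37 = 132*(23/14) + 37 = 1518/7 + 37 = 1777/7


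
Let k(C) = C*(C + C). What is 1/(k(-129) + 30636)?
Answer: 1/63918 ≈ 1.5645e-5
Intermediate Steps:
k(C) = 2*C² (k(C) = C*(2*C) = 2*C²)
1/(k(-129) + 30636) = 1/(2*(-129)² + 30636) = 1/(2*16641 + 30636) = 1/(33282 + 30636) = 1/63918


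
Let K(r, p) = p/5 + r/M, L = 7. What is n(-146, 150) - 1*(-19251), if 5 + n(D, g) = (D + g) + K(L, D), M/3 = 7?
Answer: 288317/15 ≈ 19221.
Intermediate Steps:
M = 21 (M = 3*7 = 21)
K(r, p) = p/5 + r/21
n(D, g) = -14/3 + g + 6*D/5 (n(D, g) = -5 + ((D + g) + (D/5 + (1/21)*7)) = -5 + ((D + g) + (D/5 + ⅓)) = -5 + ((D + g) + (⅓ + D/5)) = -5 + (⅓ + g + 6*D/5) = -14/3 + g + 6*D/5)
n(-146, 150) - 1*(-19251) = (-14/3 + 150 + (6/5)*(-146)) - 1*(-19251) = (-14/3 + 150 - 876/5) + 19251 = -448/15 + 19251 = 288317/15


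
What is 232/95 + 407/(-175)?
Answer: 387/3325 ≈ 0.11639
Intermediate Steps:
232/95 + 407/(-175) = 232*(1/95) + 407*(-1/175) = 232/95 - 407/175 = 387/3325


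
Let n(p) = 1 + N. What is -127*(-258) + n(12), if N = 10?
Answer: 32777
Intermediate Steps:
n(p) = 11 (n(p) = 1 + 10 = 11)
-127*(-258) + n(12) = -127*(-258) + 11 = 32766 + 11 = 32777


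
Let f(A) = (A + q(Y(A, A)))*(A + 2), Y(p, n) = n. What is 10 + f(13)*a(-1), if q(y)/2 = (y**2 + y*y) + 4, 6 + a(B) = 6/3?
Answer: -41810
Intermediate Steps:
a(B) = -4 (a(B) = -6 + 6/3 = -6 + 6*(1/3) = -6 + 2 = -4)
q(y) = 8 + 4*y**2 (q(y) = 2*((y**2 + y*y) + 4) = 2*((y**2 + y**2) + 4) = 2*(2*y**2 + 4) = 2*(4 + 2*y**2) = 8 + 4*y**2)
f(A) = (2 + A)*(8 + A + 4*A**2) (f(A) = (A + (8 + 4*A**2))*(A + 2) = (8 + A + 4*A**2)*(2 + A) = (2 + A)*(8 + A + 4*A**2))
10 + f(13)*a(-1) = 10 + (16 + 4*13**3 + 9*13**2 + 10*13)*(-4) = 10 + (16 + 4*2197 + 9*169 + 130)*(-4) = 10 + (16 + 8788 + 1521 + 130)*(-4) = 10 + 10455*(-4) = 10 - 41820 = -41810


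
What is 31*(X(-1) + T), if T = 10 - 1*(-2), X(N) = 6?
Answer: 558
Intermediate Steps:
T = 12 (T = 10 + 2 = 12)
31*(X(-1) + T) = 31*(6 + 12) = 31*18 = 558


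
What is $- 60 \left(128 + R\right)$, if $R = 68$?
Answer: $-11760$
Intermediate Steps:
$- 60 \left(128 + R\right) = - 60 \left(128 + 68\right) = \left(-60\right) 196 = -11760$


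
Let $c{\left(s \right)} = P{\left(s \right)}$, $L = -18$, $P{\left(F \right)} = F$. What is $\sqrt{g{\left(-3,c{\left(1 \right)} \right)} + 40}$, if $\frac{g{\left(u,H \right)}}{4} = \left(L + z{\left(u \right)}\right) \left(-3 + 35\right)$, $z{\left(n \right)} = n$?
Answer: $2 i \sqrt{662} \approx 51.459 i$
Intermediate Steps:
$c{\left(s \right)} = s$
$g{\left(u,H \right)} = -2304 + 128 u$ ($g{\left(u,H \right)} = 4 \left(-18 + u\right) \left(-3 + 35\right) = 4 \left(-18 + u\right) 32 = 4 \left(-576 + 32 u\right) = -2304 + 128 u$)
$\sqrt{g{\left(-3,c{\left(1 \right)} \right)} + 40} = \sqrt{\left(-2304 + 128 \left(-3\right)\right) + 40} = \sqrt{\left(-2304 - 384\right) + 40} = \sqrt{-2688 + 40} = \sqrt{-2648} = 2 i \sqrt{662}$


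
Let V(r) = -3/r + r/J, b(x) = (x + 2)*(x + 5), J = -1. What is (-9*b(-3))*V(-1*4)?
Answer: 171/2 ≈ 85.500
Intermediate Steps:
b(x) = (2 + x)*(5 + x)
V(r) = -r - 3/r (V(r) = -3/r + r/(-1) = -3/r + r*(-1) = -3/r - r = -r - 3/r)
(-9*b(-3))*V(-1*4) = (-9*(10 + (-3)² + 7*(-3)))*(-(-1)*4 - 3/((-1*4))) = (-9*(10 + 9 - 21))*(-1*(-4) - 3/(-4)) = (-9*(-2))*(4 - 3*(-¼)) = 18*(4 + ¾) = 18*(19/4) = 171/2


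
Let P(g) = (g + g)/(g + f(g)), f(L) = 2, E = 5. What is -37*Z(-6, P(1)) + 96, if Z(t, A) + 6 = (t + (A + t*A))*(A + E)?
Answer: 20474/9 ≈ 2274.9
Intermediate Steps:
P(g) = 2*g/(2 + g) (P(g) = (g + g)/(g + 2) = (2*g)/(2 + g) = 2*g/(2 + g))
Z(t, A) = -6 + (5 + A)*(A + t + A*t) (Z(t, A) = -6 + (t + (A + t*A))*(A + 5) = -6 + (t + (A + A*t))*(5 + A) = -6 + (A + t + A*t)*(5 + A) = -6 + (5 + A)*(A + t + A*t))
-37*Z(-6, P(1)) + 96 = -37*(-6 + (2*1/(2 + 1))**2 + 5*(2*1/(2 + 1)) + 5*(-6) - 6*4/(2 + 1)**2 + 6*(2*1/(2 + 1))*(-6)) + 96 = -37*(-6 + (2*1/3)**2 + 5*(2*1/3) - 30 - 6*(2*1/3)**2 + 6*(2*1/3)*(-6)) + 96 = -37*(-6 + (2*1*(1/3))**2 + 5*(2*1*(1/3)) - 30 - 6*(2*1*(1/3))**2 + 6*(2*1*(1/3))*(-6)) + 96 = -37*(-6 + (2/3)**2 + 5*(2/3) - 30 - 6*(2/3)**2 + 6*(2/3)*(-6)) + 96 = -37*(-6 + 4/9 + 10/3 - 30 - 6*4/9 - 24) + 96 = -37*(-6 + 4/9 + 10/3 - 30 - 8/3 - 24) + 96 = -37*(-530/9) + 96 = 19610/9 + 96 = 20474/9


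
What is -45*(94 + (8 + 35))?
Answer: -6165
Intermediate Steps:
-45*(94 + (8 + 35)) = -45*(94 + 43) = -45*137 = -6165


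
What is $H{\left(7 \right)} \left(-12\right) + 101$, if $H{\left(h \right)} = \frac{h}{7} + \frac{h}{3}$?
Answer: $61$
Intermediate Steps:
$H{\left(h \right)} = \frac{10 h}{21}$ ($H{\left(h \right)} = h \frac{1}{7} + h \frac{1}{3} = \frac{h}{7} + \frac{h}{3} = \frac{10 h}{21}$)
$H{\left(7 \right)} \left(-12\right) + 101 = \frac{10}{21} \cdot 7 \left(-12\right) + 101 = \frac{10}{3} \left(-12\right) + 101 = -40 + 101 = 61$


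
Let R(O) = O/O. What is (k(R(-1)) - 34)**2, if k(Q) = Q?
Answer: 1089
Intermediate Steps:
R(O) = 1
(k(R(-1)) - 34)**2 = (1 - 34)**2 = (-33)**2 = 1089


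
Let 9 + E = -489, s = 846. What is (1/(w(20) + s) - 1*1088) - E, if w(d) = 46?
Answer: -526279/892 ≈ -590.00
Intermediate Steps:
E = -498 (E = -9 - 489 = -498)
(1/(w(20) + s) - 1*1088) - E = (1/(46 + 846) - 1*1088) - 1*(-498) = (1/892 - 1088) + 498 = -970495/892 + 498 = -526279/892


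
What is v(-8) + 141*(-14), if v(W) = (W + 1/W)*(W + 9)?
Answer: -15857/8 ≈ -1982.1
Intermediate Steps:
v(W) = (9 + W)*(W + 1/W) (v(W) = (W + 1/W)*(9 + W) = (9 + W)*(W + 1/W))
v(-8) + 141*(-14) = (1 + (-8)**2 + 9*(-8) + 9/(-8)) + 141*(-14) = (1 + 64 - 72 + 9*(-1/8)) - 1974 = (1 + 64 - 72 - 9/8) - 1974 = -65/8 - 1974 = -15857/8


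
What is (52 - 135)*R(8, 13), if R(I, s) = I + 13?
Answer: -1743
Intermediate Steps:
R(I, s) = 13 + I
(52 - 135)*R(8, 13) = (52 - 135)*(13 + 8) = -83*21 = -1743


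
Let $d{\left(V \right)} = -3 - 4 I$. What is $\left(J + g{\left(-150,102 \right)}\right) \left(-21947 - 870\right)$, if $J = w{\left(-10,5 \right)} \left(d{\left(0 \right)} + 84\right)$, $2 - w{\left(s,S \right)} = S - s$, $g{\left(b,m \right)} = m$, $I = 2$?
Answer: $19325999$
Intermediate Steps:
$d{\left(V \right)} = -11$ ($d{\left(V \right)} = -3 - 8 = -11$)
$w{\left(s,S \right)} = 2 + s - S$ ($w{\left(s,S \right)} = 2 - \left(S - s\right) = 2 + s - S$)
$J = -949$ ($J = \left(2 - 10 - 5\right) \left(-11 + 84\right) = \left(2 - 10 - 5\right) 73 = \left(-13\right) 73 = -949$)
$\left(J + g{\left(-150,102 \right)}\right) \left(-21947 - 870\right) = \left(-949 + 102\right) \left(-21947 - 870\right) = \left(-847\right) \left(-22817\right) = 19325999$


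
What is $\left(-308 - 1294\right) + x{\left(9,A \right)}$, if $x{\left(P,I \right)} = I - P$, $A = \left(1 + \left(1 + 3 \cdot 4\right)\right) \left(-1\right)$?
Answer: $-1625$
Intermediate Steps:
$A = -14$ ($A = \left(1 + \left(1 + 12\right)\right) \left(-1\right) = \left(1 + 13\right) \left(-1\right) = 14 \left(-1\right) = -14$)
$\left(-308 - 1294\right) + x{\left(9,A \right)} = \left(-308 - 1294\right) - 23 = -1602 - 23 = -1625$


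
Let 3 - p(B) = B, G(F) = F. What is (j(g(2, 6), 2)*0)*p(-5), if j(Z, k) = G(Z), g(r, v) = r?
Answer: 0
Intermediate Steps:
p(B) = 3 - B
j(Z, k) = Z
(j(g(2, 6), 2)*0)*p(-5) = (2*0)*(3 - 1*(-5)) = 0*(3 + 5) = 0*8 = 0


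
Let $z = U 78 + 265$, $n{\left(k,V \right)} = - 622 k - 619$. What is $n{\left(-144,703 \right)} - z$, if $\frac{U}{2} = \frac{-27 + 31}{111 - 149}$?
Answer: $\frac{1685308}{19} \approx 88700.0$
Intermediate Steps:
$n{\left(k,V \right)} = -619 - 622 k$
$U = - \frac{4}{19}$ ($U = 2 \frac{-27 + 31}{111 - 149} = 2 \frac{4}{-38} = 2 \cdot 4 \left(- \frac{1}{38}\right) = 2 \left(- \frac{2}{19}\right) = - \frac{4}{19} \approx -0.21053$)
$z = \frac{4723}{19}$ ($z = \left(- \frac{4}{19}\right) 78 + 265 = - \frac{312}{19} + 265 = \frac{4723}{19} \approx 248.58$)
$n{\left(-144,703 \right)} - z = \left(-619 - -89568\right) - \frac{4723}{19} = \left(-619 + 89568\right) - \frac{4723}{19} = 88949 - \frac{4723}{19} = \frac{1685308}{19}$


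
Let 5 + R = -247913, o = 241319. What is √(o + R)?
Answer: I*√6599 ≈ 81.234*I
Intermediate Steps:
R = -247918 (R = -5 - 247913 = -247918)
√(o + R) = √(241319 - 247918) = √(-6599) = I*√6599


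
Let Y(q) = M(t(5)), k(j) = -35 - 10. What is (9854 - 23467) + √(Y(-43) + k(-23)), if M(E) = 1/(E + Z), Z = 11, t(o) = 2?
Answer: -13613 + 2*I*√1898/13 ≈ -13613.0 + 6.7025*I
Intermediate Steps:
k(j) = -45
M(E) = 1/(11 + E) (M(E) = 1/(E + 11) = 1/(11 + E))
Y(q) = 1/13 (Y(q) = 1/(11 + 2) = 1/13)
(9854 - 23467) + √(Y(-43) + k(-23)) = (9854 - 23467) + √(1/13 - 45) = -13613 + √(-584/13) = -13613 + 2*I*√1898/13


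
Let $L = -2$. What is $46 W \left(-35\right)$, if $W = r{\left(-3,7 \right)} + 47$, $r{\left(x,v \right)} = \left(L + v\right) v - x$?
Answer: $-136850$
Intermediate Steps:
$r{\left(x,v \right)} = - x + v \left(-2 + v\right)$ ($r{\left(x,v \right)} = \left(-2 + v\right) v - x = v \left(-2 + v\right) - x = - x + v \left(-2 + v\right)$)
$W = 85$ ($W = \left(7^{2} - -3 - 14\right) + 47 = \left(49 + 3 - 14\right) + 47 = 38 + 47 = 85$)
$46 W \left(-35\right) = 46 \cdot 85 \left(-35\right) = 3910 \left(-35\right) = -136850$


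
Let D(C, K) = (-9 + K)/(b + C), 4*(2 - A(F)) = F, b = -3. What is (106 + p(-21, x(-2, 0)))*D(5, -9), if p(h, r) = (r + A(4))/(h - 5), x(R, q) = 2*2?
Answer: -24759/26 ≈ -952.27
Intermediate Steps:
x(R, q) = 4
A(F) = 2 - F/4
D(C, K) = (-9 + K)/(-3 + C)
p(h, r) = (1 + r)/(-5 + h) (p(h, r) = (r + (2 - ¼*4))/(h - 5) = (r + (2 - 1))/(-5 + h) = (r + 1)/(-5 + h) = (1 + r)/(-5 + h))
(106 + p(-21, x(-2, 0)))*D(5, -9) = (106 + (1 + 4)/(-5 - 21))*((-9 - 9)/(-3 + 5)) = (106 + 5/(-26))*(-18/2) = (106 - 1/26*5)*((½)*(-18)) = (106 - 5/26)*(-9) = (2751/26)*(-9) = -24759/26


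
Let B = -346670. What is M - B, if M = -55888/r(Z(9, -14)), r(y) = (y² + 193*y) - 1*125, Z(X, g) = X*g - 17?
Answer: 2522080138/7275 ≈ 3.4668e+5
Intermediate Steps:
Z(X, g) = -17 + X*g
r(y) = -125 + y² + 193*y (r(y) = (y² + 193*y) - 125 = -125 + y² + 193*y)
M = 55888/7275 (M = -55888/(-125 + (-17 + 9*(-14))² + 193*(-17 + 9*(-14))) = -55888/(-125 + (-17 - 126)² + 193*(-17 - 126)) = -55888/(-125 + (-143)² + 193*(-143)) = -55888/(-125 + 20449 - 27599) = -55888/(-7275) = -55888*(-1/7275) = 55888/7275 ≈ 7.6822)
M - B = 55888/7275 - 1*(-346670) = 55888/7275 + 346670 = 2522080138/7275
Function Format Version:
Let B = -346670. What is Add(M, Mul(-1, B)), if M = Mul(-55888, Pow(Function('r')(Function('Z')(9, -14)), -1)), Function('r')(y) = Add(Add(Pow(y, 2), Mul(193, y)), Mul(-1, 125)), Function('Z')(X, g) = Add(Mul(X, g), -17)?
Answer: Rational(2522080138, 7275) ≈ 3.4668e+5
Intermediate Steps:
Function('Z')(X, g) = Add(-17, Mul(X, g))
Function('r')(y) = Add(-125, Pow(y, 2), Mul(193, y)) (Function('r')(y) = Add(Add(Pow(y, 2), Mul(193, y)), -125) = Add(-125, Pow(y, 2), Mul(193, y)))
M = Rational(55888, 7275) (M = Mul(-55888, Pow(Add(-125, Pow(Add(-17, Mul(9, -14)), 2), Mul(193, Add(-17, Mul(9, -14)))), -1)) = Mul(-55888, Pow(Add(-125, Pow(Add(-17, -126), 2), Mul(193, Add(-17, -126))), -1)) = Mul(-55888, Pow(Add(-125, Pow(-143, 2), Mul(193, -143)), -1)) = Mul(-55888, Pow(Add(-125, 20449, -27599), -1)) = Mul(-55888, Pow(-7275, -1)) = Mul(-55888, Rational(-1, 7275)) = Rational(55888, 7275) ≈ 7.6822)
Add(M, Mul(-1, B)) = Add(Rational(55888, 7275), Mul(-1, -346670)) = Add(Rational(55888, 7275), 346670) = Rational(2522080138, 7275)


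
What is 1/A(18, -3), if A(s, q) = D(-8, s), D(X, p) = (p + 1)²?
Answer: 1/361 ≈ 0.0027701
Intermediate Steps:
D(X, p) = (1 + p)²
A(s, q) = (1 + s)²
1/A(18, -3) = 1/((1 + 18)²) = 1/(19²) = 1/361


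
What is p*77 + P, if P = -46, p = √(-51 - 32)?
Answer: -46 + 77*I*√83 ≈ -46.0 + 701.5*I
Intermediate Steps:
p = I*√83 (p = √(-83) = I*√83 ≈ 9.1104*I)
p*77 + P = (I*√83)*77 - 46 = 77*I*√83 - 46 = -46 + 77*I*√83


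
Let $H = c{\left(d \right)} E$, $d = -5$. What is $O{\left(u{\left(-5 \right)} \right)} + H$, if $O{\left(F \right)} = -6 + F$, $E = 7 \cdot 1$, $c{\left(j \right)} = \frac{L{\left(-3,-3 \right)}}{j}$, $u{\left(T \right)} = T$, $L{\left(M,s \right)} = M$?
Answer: $- \frac{34}{5} \approx -6.8$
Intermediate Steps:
$c{\left(j \right)} = - \frac{3}{j}$
$E = 7$
$H = \frac{21}{5}$ ($H = - \frac{3}{-5} \cdot 7 = \left(-3\right) \left(- \frac{1}{5}\right) 7 = \frac{3}{5} \cdot 7 = \frac{21}{5} \approx 4.2$)
$O{\left(u{\left(-5 \right)} \right)} + H = \left(-6 - 5\right) + \frac{21}{5} = -11 + \frac{21}{5} = - \frac{34}{5}$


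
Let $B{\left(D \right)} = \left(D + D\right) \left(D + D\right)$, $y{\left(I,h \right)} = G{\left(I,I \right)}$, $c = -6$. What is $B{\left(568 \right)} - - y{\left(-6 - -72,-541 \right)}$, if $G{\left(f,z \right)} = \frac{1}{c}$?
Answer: $\frac{7742975}{6} \approx 1.2905 \cdot 10^{6}$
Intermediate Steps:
$G{\left(f,z \right)} = - \frac{1}{6}$ ($G{\left(f,z \right)} = \frac{1}{-6} = - \frac{1}{6}$)
$y{\left(I,h \right)} = - \frac{1}{6}$
$B{\left(D \right)} = 4 D^{2}$ ($B{\left(D \right)} = 2 D 2 D = 4 D^{2}$)
$B{\left(568 \right)} - - y{\left(-6 - -72,-541 \right)} = 4 \cdot 568^{2} - \left(-1\right) \left(- \frac{1}{6}\right) = 4 \cdot 322624 - \frac{1}{6} = 1290496 - \frac{1}{6} = \frac{7742975}{6}$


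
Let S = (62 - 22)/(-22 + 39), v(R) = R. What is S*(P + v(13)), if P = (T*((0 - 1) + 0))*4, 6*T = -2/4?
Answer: 1600/51 ≈ 31.373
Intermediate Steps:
T = -1/12 (T = (-2/4)/6 = (-2*1/4)/6 = (1/6)*(-1/2) = -1/12 ≈ -0.083333)
S = 40/17 ≈ 2.3529
P = 1/3 (P = -((0 - 1) + 0)/12*4 = -(-1 + 0)/12*4 = -1/12*(-1)*4 = (1/12)*4 = 1/3 ≈ 0.33333)
S*(P + v(13)) = 40*(1/3 + 13)/17 = (40/17)*(40/3) = 1600/51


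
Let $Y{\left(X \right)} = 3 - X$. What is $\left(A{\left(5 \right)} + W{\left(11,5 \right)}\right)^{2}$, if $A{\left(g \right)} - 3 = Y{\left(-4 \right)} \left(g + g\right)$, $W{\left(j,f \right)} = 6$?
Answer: $6241$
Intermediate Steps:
$A{\left(g \right)} = 3 + 14 g$ ($A{\left(g \right)} = 3 + \left(3 - -4\right) \left(g + g\right) = 3 + \left(3 + 4\right) 2 g = 3 + 7 \cdot 2 g = 3 + 14 g$)
$\left(A{\left(5 \right)} + W{\left(11,5 \right)}\right)^{2} = \left(\left(3 + 14 \cdot 5\right) + 6\right)^{2} = \left(\left(3 + 70\right) + 6\right)^{2} = \left(73 + 6\right)^{2} = 79^{2} = 6241$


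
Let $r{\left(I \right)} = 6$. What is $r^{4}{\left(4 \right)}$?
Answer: $1296$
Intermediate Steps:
$r^{4}{\left(4 \right)} = 6^{4} = 1296$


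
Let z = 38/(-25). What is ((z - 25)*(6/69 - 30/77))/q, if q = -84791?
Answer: -355368/3754121525 ≈ -9.4661e-5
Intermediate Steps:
z = -38/25 (z = 38*(-1/25) = -38/25 ≈ -1.5200)
((z - 25)*(6/69 - 30/77))/q = ((-38/25 - 25)*(6/69 - 30/77))/(-84791) = -663*(6*(1/69) - 30*1/77)/25*(-1/84791) = -663*(2/23 - 30/77)/25*(-1/84791) = -663/25*(-536/1771)*(-1/84791) = (355368/44275)*(-1/84791) = -355368/3754121525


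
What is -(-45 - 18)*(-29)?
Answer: -1827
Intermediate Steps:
-(-45 - 18)*(-29) = -(-63)*(-29) = -1*1827 = -1827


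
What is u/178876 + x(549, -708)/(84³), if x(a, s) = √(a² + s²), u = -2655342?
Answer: -1327671/89438 + √89185/197568 ≈ -14.843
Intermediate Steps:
u/178876 + x(549, -708)/(84³) = -2655342/178876 + √(549² + (-708)²)/(84³) = -2655342*1/178876 + √(301401 + 501264)/592704 = -1327671/89438 + √802665*(1/592704) = -1327671/89438 + (3*√89185)*(1/592704) = -1327671/89438 + √89185/197568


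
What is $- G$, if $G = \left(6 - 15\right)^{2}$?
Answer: $-81$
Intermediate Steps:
$G = 81$ ($G = \left(6 + \left(-19 + 4\right)\right)^{2} = \left(6 - 15\right)^{2} = \left(-9\right)^{2} = 81$)
$- G = \left(-1\right) 81 = -81$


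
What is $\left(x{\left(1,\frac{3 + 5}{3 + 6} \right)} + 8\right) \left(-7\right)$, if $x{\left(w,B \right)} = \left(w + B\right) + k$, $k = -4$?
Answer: $- \frac{371}{9} \approx -41.222$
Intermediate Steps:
$x{\left(w,B \right)} = -4 + B + w$ ($x{\left(w,B \right)} = \left(w + B\right) - 4 = \left(B + w\right) - 4 = -4 + B + w$)
$\left(x{\left(1,\frac{3 + 5}{3 + 6} \right)} + 8\right) \left(-7\right) = \left(\left(-4 + \frac{3 + 5}{3 + 6} + 1\right) + 8\right) \left(-7\right) = \left(\left(-4 + \frac{8}{9} + 1\right) + 8\right) \left(-7\right) = \left(- \frac{19}{9} + 8\right) \left(-7\right) = \frac{53}{9} \left(-7\right) = - \frac{371}{9}$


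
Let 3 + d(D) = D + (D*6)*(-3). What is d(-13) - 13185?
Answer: -12967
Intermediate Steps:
d(D) = -3 - 17*D (d(D) = -3 + (D + (D*6)*(-3)) = -3 + (D + (6*D)*(-3)) = -3 + (D - 18*D) = -3 - 17*D)
d(-13) - 13185 = (-3 - 17*(-13)) - 13185 = (-3 + 221) - 13185 = 218 - 13185 = -12967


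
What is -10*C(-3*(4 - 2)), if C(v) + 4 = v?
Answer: 100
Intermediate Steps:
C(v) = -4 + v
-10*C(-3*(4 - 2)) = -10*(-4 - 3*(4 - 2)) = -10*(-4 - 3*2) = -10*(-4 - 6) = -10*(-10) = 100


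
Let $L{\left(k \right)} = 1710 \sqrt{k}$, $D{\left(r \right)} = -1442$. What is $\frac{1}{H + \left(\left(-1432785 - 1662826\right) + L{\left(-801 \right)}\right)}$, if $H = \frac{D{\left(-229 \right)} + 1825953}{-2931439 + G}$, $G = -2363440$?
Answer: $- \frac{1446462766969725497}{4478780974838897708526075} - \frac{1598037386604537 i \sqrt{89}}{2985853983225931805684050} \approx -3.2296 \cdot 10^{-7} - 5.0491 \cdot 10^{-9} i$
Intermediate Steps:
$H = - \frac{1824511}{5294879}$ ($H = \frac{-1442 + 1825953}{-2931439 - 2363440} = \frac{1824511}{-5294879} = 1824511 \left(- \frac{1}{5294879}\right) = - \frac{1824511}{5294879} \approx -0.34458$)
$\frac{1}{H + \left(\left(-1432785 - 1662826\right) + L{\left(-801 \right)}\right)} = \frac{1}{- \frac{1824511}{5294879} + \left(\left(-1432785 - 1662826\right) + 1710 \sqrt{-801}\right)} = \frac{1}{- \frac{1824511}{5294879} - \left(3095611 - 1710 \cdot 3 i \sqrt{89}\right)} = \frac{1}{- \frac{1824511}{5294879} - \left(3095611 - 5130 i \sqrt{89}\right)} = \frac{1}{- \frac{16390887500580}{5294879} + 5130 i \sqrt{89}}$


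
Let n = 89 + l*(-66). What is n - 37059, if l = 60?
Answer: -40930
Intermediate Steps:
n = -3871 (n = 89 + 60*(-66) = 89 - 3960 = -3871)
n - 37059 = -3871 - 37059 = -40930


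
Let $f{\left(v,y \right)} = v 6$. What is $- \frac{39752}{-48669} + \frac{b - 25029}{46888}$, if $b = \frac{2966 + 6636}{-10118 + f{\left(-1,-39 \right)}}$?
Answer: $\frac{3268580048381}{11551443868464} \approx 0.28296$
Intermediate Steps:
$f{\left(v,y \right)} = 6 v$
$b = - \frac{4801}{5062}$ ($b = \frac{2966 + 6636}{-10118 + 6 \left(-1\right)} = \frac{9602}{-10118 - 6} = \frac{9602}{-10124} = 9602 \left(- \frac{1}{10124}\right) = - \frac{4801}{5062} \approx -0.94844$)
$- \frac{39752}{-48669} + \frac{b - 25029}{46888} = - \frac{39752}{-48669} + \frac{- \frac{4801}{5062} - 25029}{46888} = \left(-39752\right) \left(- \frac{1}{48669}\right) + \left(- \frac{4801}{5062} - 25029\right) \frac{1}{46888} = \frac{39752}{48669} - \frac{126701599}{237347056} = \frac{3268580048381}{11551443868464}$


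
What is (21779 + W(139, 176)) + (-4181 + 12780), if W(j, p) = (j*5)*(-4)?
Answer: 27598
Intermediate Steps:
W(j, p) = -20*j (W(j, p) = (5*j)*(-4) = -20*j)
(21779 + W(139, 176)) + (-4181 + 12780) = (21779 - 20*139) + (-4181 + 12780) = (21779 - 2780) + 8599 = 18999 + 8599 = 27598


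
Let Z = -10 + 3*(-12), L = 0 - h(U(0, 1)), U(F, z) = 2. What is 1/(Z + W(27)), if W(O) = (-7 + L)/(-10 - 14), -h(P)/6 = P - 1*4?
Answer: -24/1085 ≈ -0.022120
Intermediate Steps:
h(P) = 24 - 6*P (h(P) = -6*(P - 1*4) = -6*(P - 4) = -6*(-4 + P) = 24 - 6*P)
L = -12 (L = 0 - (24 - 6*2) = 0 - (24 - 12) = 0 - 1*12 = 0 - 12 = -12)
W(O) = 19/24 (W(O) = (-7 - 12)/(-10 - 14) = -19/(-24) = -19*(-1/24) = 19/24)
Z = -46 (Z = -10 - 36 = -46)
1/(Z + W(27)) = 1/(-46 + 19/24) = 1/(-1085/24) = -24/1085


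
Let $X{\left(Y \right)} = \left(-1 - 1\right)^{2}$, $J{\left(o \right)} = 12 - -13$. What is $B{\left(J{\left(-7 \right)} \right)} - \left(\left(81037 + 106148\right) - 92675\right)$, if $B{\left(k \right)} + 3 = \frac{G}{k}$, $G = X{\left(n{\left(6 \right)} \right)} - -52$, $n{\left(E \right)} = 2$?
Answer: $- \frac{2362769}{25} \approx -94511.0$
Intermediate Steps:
$J{\left(o \right)} = 25$ ($J{\left(o \right)} = 12 + 13 = 25$)
$X{\left(Y \right)} = 4$ ($X{\left(Y \right)} = \left(-2\right)^{2} = 4$)
$G = 56$ ($G = 4 - -52 = 4 + \left(-112 + 164\right) = 4 + 52 = 56$)
$B{\left(k \right)} = -3 + \frac{56}{k}$
$B{\left(J{\left(-7 \right)} \right)} - \left(\left(81037 + 106148\right) - 92675\right) = \left(-3 + \frac{56}{25}\right) - \left(\left(81037 + 106148\right) - 92675\right) = \left(-3 + 56 \cdot \frac{1}{25}\right) - \left(187185 - 92675\right) = \left(-3 + \frac{56}{25}\right) - 94510 = - \frac{19}{25} - 94510 = - \frac{2362769}{25}$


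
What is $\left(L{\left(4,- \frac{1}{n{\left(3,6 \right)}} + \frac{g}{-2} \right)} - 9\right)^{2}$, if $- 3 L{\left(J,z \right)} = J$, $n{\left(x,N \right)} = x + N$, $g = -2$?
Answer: $\frac{961}{9} \approx 106.78$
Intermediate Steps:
$n{\left(x,N \right)} = N + x$
$L{\left(J,z \right)} = - \frac{J}{3}$
$\left(L{\left(4,- \frac{1}{n{\left(3,6 \right)}} + \frac{g}{-2} \right)} - 9\right)^{2} = \left(\left(- \frac{1}{3}\right) 4 - 9\right)^{2} = \left(- \frac{4}{3} - 9\right)^{2} = \left(- \frac{31}{3}\right)^{2} = \frac{961}{9}$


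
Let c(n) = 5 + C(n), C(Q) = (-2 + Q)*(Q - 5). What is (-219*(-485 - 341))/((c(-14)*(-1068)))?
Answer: -30149/55002 ≈ -0.54814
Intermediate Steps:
C(Q) = (-5 + Q)*(-2 + Q) (C(Q) = (-2 + Q)*(-5 + Q) = (-5 + Q)*(-2 + Q))
c(n) = 15 + n² - 7*n (c(n) = 5 + (10 + n² - 7*n) = 15 + n² - 7*n)
(-219*(-485 - 341))/((c(-14)*(-1068))) = (-219*(-485 - 341))/(((15 + (-14)² - 7*(-14))*(-1068))) = (-219*(-826))/(((15 + 196 + 98)*(-1068))) = 180894/((309*(-1068))) = 180894/(-330012) = 180894*(-1/330012) = -30149/55002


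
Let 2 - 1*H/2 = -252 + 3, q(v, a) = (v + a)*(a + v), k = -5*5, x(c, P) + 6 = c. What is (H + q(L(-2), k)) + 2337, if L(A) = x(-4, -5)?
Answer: 4064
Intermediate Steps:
x(c, P) = -6 + c
L(A) = -10 (L(A) = -6 - 4 = -10)
k = -25
q(v, a) = (a + v)**2 (q(v, a) = (a + v)*(a + v) = (a + v)**2)
H = 502 (H = 4 - 2*(-252 + 3) = 4 - 2*(-249) = 4 + 498 = 502)
(H + q(L(-2), k)) + 2337 = (502 + (-25 - 10)**2) + 2337 = (502 + (-35)**2) + 2337 = (502 + 1225) + 2337 = 1727 + 2337 = 4064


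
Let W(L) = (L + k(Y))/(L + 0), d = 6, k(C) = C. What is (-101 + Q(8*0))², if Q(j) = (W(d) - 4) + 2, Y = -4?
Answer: 94864/9 ≈ 10540.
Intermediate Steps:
W(L) = (-4 + L)/L (W(L) = (L - 4)/(L + 0) = (-4 + L)/L)
Q(j) = -5/3 (Q(j) = ((-4 + 6)/6 - 4) + 2 = ((⅙)*2 - 4) + 2 = (⅓ - 4) + 2 = -11/3 + 2 = -5/3)
(-101 + Q(8*0))² = (-101 - 5/3)² = (-308/3)² = 94864/9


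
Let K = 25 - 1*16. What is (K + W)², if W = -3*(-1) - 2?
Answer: 100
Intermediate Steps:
K = 9 (K = 25 - 16 = 9)
W = 1 (W = 3 - 2 = 1)
(K + W)² = (9 + 1)² = 10² = 100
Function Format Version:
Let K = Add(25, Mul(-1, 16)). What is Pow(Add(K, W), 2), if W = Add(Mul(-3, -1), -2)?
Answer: 100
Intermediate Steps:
K = 9 (K = Add(25, -16) = 9)
W = 1 (W = Add(3, -2) = 1)
Pow(Add(K, W), 2) = Pow(Add(9, 1), 2) = Pow(10, 2) = 100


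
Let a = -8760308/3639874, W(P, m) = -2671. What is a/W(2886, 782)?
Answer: 4380154/4861051727 ≈ 0.00090107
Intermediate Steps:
a = -4380154/1819937 (a = -8760308*1/3639874 = -4380154/1819937 ≈ -2.4068)
a/W(2886, 782) = -4380154/1819937/(-2671) = -4380154/1819937*(-1/2671) = 4380154/4861051727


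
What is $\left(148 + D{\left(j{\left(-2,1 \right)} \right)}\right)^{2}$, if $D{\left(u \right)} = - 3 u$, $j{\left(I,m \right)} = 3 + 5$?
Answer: $15376$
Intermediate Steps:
$j{\left(I,m \right)} = 8$
$\left(148 + D{\left(j{\left(-2,1 \right)} \right)}\right)^{2} = \left(148 - 24\right)^{2} = 124^{2} = 15376$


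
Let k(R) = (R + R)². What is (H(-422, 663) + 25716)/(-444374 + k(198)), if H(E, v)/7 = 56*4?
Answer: -13642/143779 ≈ -0.094882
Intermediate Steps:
H(E, v) = 1568 (H(E, v) = 7*(56*4) = 7*224 = 1568)
k(R) = 4*R² (k(R) = (2*R)² = 4*R²)
(H(-422, 663) + 25716)/(-444374 + k(198)) = (1568 + 25716)/(-444374 + 4*198²) = 27284/(-444374 + 4*39204) = 27284/(-444374 + 156816) = 27284/(-287558) = 27284*(-1/287558) = -13642/143779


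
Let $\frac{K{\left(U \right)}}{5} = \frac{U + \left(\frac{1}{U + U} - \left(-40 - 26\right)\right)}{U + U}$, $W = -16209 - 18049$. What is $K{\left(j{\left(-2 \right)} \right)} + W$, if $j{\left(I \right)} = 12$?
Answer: $- \frac{19723243}{576} \approx -34242.0$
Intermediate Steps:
$W = -34258$ ($W = -16209 - 18049 = -34258$)
$K{\left(U \right)} = \frac{5 \left(66 + U + \frac{1}{2 U}\right)}{2 U}$ ($K{\left(U \right)} = 5 \frac{U + \left(\frac{1}{U + U} - \left(-40 - 26\right)\right)}{U + U} = 5 \frac{U + \left(\frac{1}{2 U} - -66\right)}{2 U} = 5 \left(U + \left(\frac{1}{2 U} + 66\right)\right) \frac{1}{2 U} = 5 \left(U + \left(66 + \frac{1}{2 U}\right)\right) \frac{1}{2 U} = 5 \left(66 + U + \frac{1}{2 U}\right) \frac{1}{2 U} = 5 \frac{66 + U + \frac{1}{2 U}}{2 U} = \frac{5 \left(66 + U + \frac{1}{2 U}\right)}{2 U}$)
$K{\left(j{\left(-2 \right)} \right)} + W = \left(\frac{5}{2} + \frac{165}{12} + \frac{5}{4 \cdot 144}\right) - 34258 = \left(\frac{5}{2} + 165 \cdot \frac{1}{12} + \frac{5}{4} \cdot \frac{1}{144}\right) - 34258 = \left(\frac{5}{2} + \frac{55}{4} + \frac{5}{576}\right) - 34258 = \frac{9365}{576} - 34258 = - \frac{19723243}{576}$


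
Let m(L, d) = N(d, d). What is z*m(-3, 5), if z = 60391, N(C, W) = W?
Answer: 301955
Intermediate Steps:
m(L, d) = d
z*m(-3, 5) = 60391*5 = 301955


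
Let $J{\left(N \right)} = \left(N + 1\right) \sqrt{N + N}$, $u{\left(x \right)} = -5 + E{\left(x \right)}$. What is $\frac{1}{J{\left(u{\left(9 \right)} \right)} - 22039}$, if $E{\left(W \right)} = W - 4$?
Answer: $- \frac{1}{22039} \approx -4.5374 \cdot 10^{-5}$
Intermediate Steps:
$E{\left(W \right)} = -4 + W$ ($E{\left(W \right)} = W - 4 = -4 + W$)
$u{\left(x \right)} = -9 + x$ ($u{\left(x \right)} = -5 + \left(-4 + x\right) = -9 + x$)
$J{\left(N \right)} = \sqrt{2} \sqrt{N} \left(1 + N\right)$ ($J{\left(N \right)} = \left(1 + N\right) \sqrt{2 N} = \left(1 + N\right) \sqrt{2} \sqrt{N} = \sqrt{2} \sqrt{N} \left(1 + N\right)$)
$\frac{1}{J{\left(u{\left(9 \right)} \right)} - 22039} = \frac{1}{\sqrt{2} \sqrt{-9 + 9} \left(1 + \left(-9 + 9\right)\right) - 22039} = \frac{1}{\sqrt{2} \sqrt{0} \left(1 + 0\right) - 22039} = \frac{1}{\sqrt{2} \cdot 0 \cdot 1 - 22039} = \frac{1}{0 - 22039} = \frac{1}{-22039} = - \frac{1}{22039}$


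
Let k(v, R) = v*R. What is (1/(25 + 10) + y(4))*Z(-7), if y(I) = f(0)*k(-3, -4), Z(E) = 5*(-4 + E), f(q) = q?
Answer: -11/7 ≈ -1.5714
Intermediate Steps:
k(v, R) = R*v
Z(E) = -20 + 5*E
y(I) = 0 (y(I) = 0*(-4*(-3)) = 0*12 = 0)
(1/(25 + 10) + y(4))*Z(-7) = (1/(25 + 10) + 0)*(-20 + 5*(-7)) = (1/35 + 0)*(-20 - 35) = (1/35 + 0)*(-55) = (1/35)*(-55) = -11/7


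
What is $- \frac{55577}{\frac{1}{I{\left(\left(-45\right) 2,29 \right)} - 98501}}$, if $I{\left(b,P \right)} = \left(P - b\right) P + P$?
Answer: $5280982117$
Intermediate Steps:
$I{\left(b,P \right)} = P + P \left(P - b\right)$ ($I{\left(b,P \right)} = P \left(P - b\right) + P = P + P \left(P - b\right)$)
$- \frac{55577}{\frac{1}{I{\left(\left(-45\right) 2,29 \right)} - 98501}} = - \frac{55577}{\frac{1}{29 \left(1 + 29 - \left(-45\right) 2\right) - 98501}} = - \frac{55577}{\frac{1}{29 \left(1 + 29 - -90\right) - 98501}} = - \frac{55577}{\frac{1}{29 \left(1 + 29 + 90\right) - 98501}} = - \frac{55577}{\frac{1}{29 \cdot 120 - 98501}} = - \frac{55577}{\frac{1}{3480 - 98501}} = - \frac{55577}{\frac{1}{-95021}} = - \frac{55577}{- \frac{1}{95021}} = \left(-55577\right) \left(-95021\right) = 5280982117$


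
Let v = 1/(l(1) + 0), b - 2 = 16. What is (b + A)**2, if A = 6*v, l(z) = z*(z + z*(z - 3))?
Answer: 144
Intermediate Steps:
b = 18 (b = 2 + 16 = 18)
l(z) = z*(z + z*(-3 + z))
v = -1 (v = 1/(1**2*(-2 + 1) + 0) = 1/(1*(-1) + 0) = 1/(-1 + 0) = 1/(-1) = -1)
A = -6 (A = 6*(-1) = -6)
(b + A)**2 = (18 - 6)**2 = 12**2 = 144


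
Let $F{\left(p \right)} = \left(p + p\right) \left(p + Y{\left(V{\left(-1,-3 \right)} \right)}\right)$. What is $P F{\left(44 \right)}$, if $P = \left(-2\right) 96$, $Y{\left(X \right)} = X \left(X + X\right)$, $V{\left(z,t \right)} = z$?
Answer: $-777216$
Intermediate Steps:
$Y{\left(X \right)} = 2 X^{2}$ ($Y{\left(X \right)} = X 2 X = 2 X^{2}$)
$F{\left(p \right)} = 2 p \left(2 + p\right)$ ($F{\left(p \right)} = \left(p + p\right) \left(p + 2 \left(-1\right)^{2}\right) = 2 p \left(p + 2 \cdot 1\right) = 2 p \left(p + 2\right) = 2 p \left(2 + p\right)$)
$P = -192$
$P F{\left(44 \right)} = - 192 \cdot 2 \cdot 44 \left(2 + 44\right) = - 192 \cdot 2 \cdot 44 \cdot 46 = \left(-192\right) 4048 = -777216$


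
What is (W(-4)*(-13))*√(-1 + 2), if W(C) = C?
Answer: 52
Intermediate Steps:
(W(-4)*(-13))*√(-1 + 2) = (-4*(-13))*√(-1 + 2) = 52*√1 = 52*1 = 52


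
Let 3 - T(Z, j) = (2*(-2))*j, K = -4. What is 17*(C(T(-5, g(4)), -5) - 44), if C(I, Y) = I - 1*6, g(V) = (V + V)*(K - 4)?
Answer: -5151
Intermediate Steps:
g(V) = -16*V (g(V) = (V + V)*(-4 - 4) = (2*V)*(-8) = -16*V)
T(Z, j) = 3 + 4*j (T(Z, j) = 3 - 2*(-2)*j = 3 - (-4)*j = 3 + 4*j)
C(I, Y) = -6 + I (C(I, Y) = I - 6 = -6 + I)
17*(C(T(-5, g(4)), -5) - 44) = 17*((-6 + (3 + 4*(-16*4))) - 44) = 17*((-6 + (3 + 4*(-64))) - 44) = 17*((-6 + (3 - 256)) - 44) = 17*((-6 - 253) - 44) = 17*(-259 - 44) = 17*(-303) = -5151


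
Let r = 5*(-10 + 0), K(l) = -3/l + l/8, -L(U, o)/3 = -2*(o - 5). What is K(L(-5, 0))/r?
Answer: 73/1000 ≈ 0.073000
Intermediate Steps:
L(U, o) = -30 + 6*o (L(U, o) = -(-6)*(o - 5) = -(-6)*(-5 + o) = -3*(10 - 2*o) = -30 + 6*o)
K(l) = -3/l + l/8 (K(l) = -3/l + l*(⅛) = -3/l + l/8)
r = -50 (r = 5*(-10) = -50)
K(L(-5, 0))/r = (-3/(-30 + 6*0) + (-30 + 6*0)/8)/(-50) = (-3/(-30 + 0) + (-30 + 0)/8)*(-1/50) = (-3/(-30) + (⅛)*(-30))*(-1/50) = (-3*(-1/30) - 15/4)*(-1/50) = (⅒ - 15/4)*(-1/50) = -73/20*(-1/50) = 73/1000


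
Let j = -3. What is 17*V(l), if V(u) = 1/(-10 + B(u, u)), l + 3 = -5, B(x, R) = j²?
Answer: -17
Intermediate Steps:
B(x, R) = 9 (B(x, R) = (-3)² = 9)
l = -8 (l = -3 - 5 = -8)
V(u) = -1 (V(u) = 1/(-10 + 9) = 1/(-1) = -1)
17*V(l) = 17*(-1) = -17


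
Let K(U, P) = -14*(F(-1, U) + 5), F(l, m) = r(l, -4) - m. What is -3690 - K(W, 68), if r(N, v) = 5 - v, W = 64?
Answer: -4390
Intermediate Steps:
F(l, m) = 9 - m (F(l, m) = (5 - 1*(-4)) - m = (5 + 4) - m = 9 - m)
K(U, P) = -196 + 14*U (K(U, P) = -14*((9 - U) + 5) = -14*(14 - U) = -196 + 14*U)
-3690 - K(W, 68) = -3690 - (-196 + 14*64) = -3690 - (-196 + 896) = -3690 - 1*700 = -3690 - 700 = -4390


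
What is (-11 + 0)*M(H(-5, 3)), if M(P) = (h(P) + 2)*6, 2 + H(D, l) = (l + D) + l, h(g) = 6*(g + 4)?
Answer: -1320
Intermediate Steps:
h(g) = 24 + 6*g (h(g) = 6*(4 + g) = 24 + 6*g)
H(D, l) = -2 + D + 2*l (H(D, l) = -2 + ((l + D) + l) = -2 + ((D + l) + l) = -2 + (D + 2*l) = -2 + D + 2*l)
M(P) = 156 + 36*P (M(P) = ((24 + 6*P) + 2)*6 = (26 + 6*P)*6 = 156 + 36*P)
(-11 + 0)*M(H(-5, 3)) = (-11 + 0)*(156 + 36*(-2 - 5 + 2*3)) = -11*(156 + 36*(-2 - 5 + 6)) = -11*(156 + 36*(-1)) = -11*(156 - 36) = -11*120 = -1320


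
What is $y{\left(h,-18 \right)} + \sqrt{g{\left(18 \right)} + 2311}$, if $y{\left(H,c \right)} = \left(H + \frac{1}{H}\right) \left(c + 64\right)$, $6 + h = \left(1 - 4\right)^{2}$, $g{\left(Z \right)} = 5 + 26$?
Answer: $\frac{460}{3} + \sqrt{2342} \approx 201.73$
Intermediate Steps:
$g{\left(Z \right)} = 31$
$h = 3$ ($h = -6 + \left(1 - 4\right)^{2} = -6 + \left(-3\right)^{2} = -6 + 9 = 3$)
$y{\left(H,c \right)} = \left(64 + c\right) \left(H + \frac{1}{H}\right)$ ($y{\left(H,c \right)} = \left(H + \frac{1}{H}\right) \left(64 + c\right) = \left(64 + c\right) \left(H + \frac{1}{H}\right)$)
$y{\left(h,-18 \right)} + \sqrt{g{\left(18 \right)} + 2311} = \frac{64 - 18 + 3^{2} \left(64 - 18\right)}{3} + \sqrt{31 + 2311} = \frac{64 - 18 + 9 \cdot 46}{3} + \sqrt{2342} = \frac{64 - 18 + 414}{3} + \sqrt{2342} = \frac{1}{3} \cdot 460 + \sqrt{2342} = \frac{460}{3} + \sqrt{2342}$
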